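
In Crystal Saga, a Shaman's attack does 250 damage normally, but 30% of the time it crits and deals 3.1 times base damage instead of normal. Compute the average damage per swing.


E[dmg] = base * (1 + crit_chance * (crit_mult - 1))
cc as decimal = 30/100 = 0.3
cm - 1 = 3.1 - 1 = 2.1
Bonus factor = 0.3 * 2.1 = 0.63
Total multiplier = 1 + 0.63 = 1.63
Expected damage = 250 * 1.63 = 407.50

407.50 damage


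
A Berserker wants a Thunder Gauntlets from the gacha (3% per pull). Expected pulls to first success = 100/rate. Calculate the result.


Expected pulls for a geometric distribution = 1/p = 100 / rate%
= 100 / 3
= 33.33

33.33 pulls


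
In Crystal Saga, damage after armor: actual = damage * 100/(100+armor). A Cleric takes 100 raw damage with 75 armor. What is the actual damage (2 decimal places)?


actual = 100 * 100 / (100 + 75)
= 100 * 100 / 175
= 10000 / 175
= 57.14

57.14 damage


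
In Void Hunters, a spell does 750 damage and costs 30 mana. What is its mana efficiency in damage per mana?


Efficiency = damage / mana
= 750 / 30
= 25.00

25.00 dmg/mana


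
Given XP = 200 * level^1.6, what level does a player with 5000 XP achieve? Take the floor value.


XP = 200 * level^1.6, so level = (XP / 200)^(1/1.6)
= (5000 / 200)^(1/1.6)
= 25.0^0.625
= 7.4767
Floor: level = 7

level 7


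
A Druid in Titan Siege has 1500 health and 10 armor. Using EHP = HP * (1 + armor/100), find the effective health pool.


EHP = 1500 * (1 + 10/100)
= 1500 * (1 + 0.1)
= 1500 * 1.1
= 1650.0

1650.0 EHP


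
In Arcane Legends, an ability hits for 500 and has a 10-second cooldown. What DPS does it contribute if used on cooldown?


DPS = damage / cooldown
= 500 / 10
= 50.00

50.00 DPS


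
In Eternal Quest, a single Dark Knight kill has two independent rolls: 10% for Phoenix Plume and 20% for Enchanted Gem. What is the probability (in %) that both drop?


For independent events, P(both) = P(A) * P(B)
= 10% * 20%
= 200 / 100 %
= 2.0%

2.0%


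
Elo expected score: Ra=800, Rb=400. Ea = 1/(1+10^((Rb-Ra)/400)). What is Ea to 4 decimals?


Elo expected score: Ea = 1/(1 + 10^((Rb-Ra)/400))
Rb - Ra = 400 - 800 = -400
(Rb-Ra)/400 = -400/400 = -1.0
10^-1.0 = 0.1
Ea = 1/(1 + 0.1) = 1/1.1 = 0.9091

0.9091


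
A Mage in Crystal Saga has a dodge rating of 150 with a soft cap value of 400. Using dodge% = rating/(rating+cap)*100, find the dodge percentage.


dodge% = 150 / (150 + 400) * 100
= 150 / 550 * 100
= 0.272727 * 100
= 27.27%

27.27%


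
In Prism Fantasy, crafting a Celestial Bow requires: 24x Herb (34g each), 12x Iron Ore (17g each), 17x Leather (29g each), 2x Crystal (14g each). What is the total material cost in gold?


Cost breakdown:
  Herb: 24 * 34 = 816
  Iron Ore: 12 * 17 = 204
  Leather: 17 * 29 = 493
  Crystal: 2 * 14 = 28
Total = 816 + 204 + 493 + 28 = 1541

1541 gold


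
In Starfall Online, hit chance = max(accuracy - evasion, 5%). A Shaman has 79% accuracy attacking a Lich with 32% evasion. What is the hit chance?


accuracy - evasion = 79 - 32 = 47
Apply floor: max(47, 5) = 47
Hit chance = 47%

47%


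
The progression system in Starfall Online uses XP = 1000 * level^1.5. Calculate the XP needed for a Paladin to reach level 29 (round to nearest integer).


XP = 1000 * level^1.5
Substitute level = 29:
XP = 1000 * 29^1.5
= 1000 * 156.1698
= 156170

156170 XP


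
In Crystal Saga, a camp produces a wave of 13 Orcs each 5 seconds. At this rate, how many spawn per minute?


Spawns per minute = count * (60 / interval)
= 13 * (60 / 5)
= 13 * 12.0
= 156.0

156.0 per minute


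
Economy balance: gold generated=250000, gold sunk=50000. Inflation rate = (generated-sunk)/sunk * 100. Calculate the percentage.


Net gold = 250000 - 50000 = 200000
Inflation rate = net / sunk * 100 = 200000 / 50000 * 100
= 4.0 * 100
= 400.00%

400.00%


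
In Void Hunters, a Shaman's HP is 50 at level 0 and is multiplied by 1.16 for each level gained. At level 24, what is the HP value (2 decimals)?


value = base * growth^level
= 50 * 1.16^24
= 50 * 35.236417
= 1761.82

1761.82 HP


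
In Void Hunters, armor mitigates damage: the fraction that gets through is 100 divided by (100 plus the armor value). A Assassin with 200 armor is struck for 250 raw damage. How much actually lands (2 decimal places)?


actual = 250 * 100 / (100 + 200)
= 250 * 100 / 300
= 25000 / 300
= 83.33

83.33 damage


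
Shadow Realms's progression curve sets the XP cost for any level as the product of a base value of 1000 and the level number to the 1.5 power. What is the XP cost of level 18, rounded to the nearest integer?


XP = 1000 * level^1.5
Substitute level = 18:
XP = 1000 * 18^1.5
= 1000 * 76.3675
= 76368

76368 XP


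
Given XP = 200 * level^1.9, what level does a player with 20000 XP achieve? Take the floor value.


XP = 200 * level^1.9, so level = (XP / 200)^(1/1.9)
= (20000 / 200)^(1/1.9)
= 100.0^0.5263
= 11.2884
Floor: level = 11

level 11


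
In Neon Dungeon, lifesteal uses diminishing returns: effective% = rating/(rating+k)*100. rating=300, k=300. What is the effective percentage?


effective% = rating / (rating + k) * 100
= 300 / (300 + 300) * 100
= 300 / 600 * 100
= 0.5 * 100
= 50.00%

50.00%


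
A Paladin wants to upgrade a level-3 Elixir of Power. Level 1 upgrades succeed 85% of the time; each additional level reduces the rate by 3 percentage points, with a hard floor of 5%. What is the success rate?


raw_rate = 85 - 3 * (3 - 1)
= 85 - 3 * 2
= 85 - 6
= 79
Apply floor: max(79, 5) = 79%

79%


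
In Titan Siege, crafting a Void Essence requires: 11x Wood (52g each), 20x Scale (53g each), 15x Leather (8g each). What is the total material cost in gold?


Cost breakdown:
  Wood: 11 * 52 = 572
  Scale: 20 * 53 = 1060
  Leather: 15 * 8 = 120
Total = 572 + 1060 + 120 = 1752

1752 gold


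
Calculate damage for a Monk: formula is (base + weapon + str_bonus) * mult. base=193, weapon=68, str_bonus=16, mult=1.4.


Sum base + weapon + str = 193 + 68 + 16 = 277
Multiply by 1.4:
277 * 1.4 = 387.8

387.8 damage


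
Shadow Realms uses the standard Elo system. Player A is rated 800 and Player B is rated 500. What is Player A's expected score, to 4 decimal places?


Elo expected score: Ea = 1/(1 + 10^((Rb-Ra)/400))
Rb - Ra = 500 - 800 = -300
(Rb-Ra)/400 = -300/400 = -0.75
10^-0.75 = 0.177828
Ea = 1/(1 + 0.177828) = 1/1.177828 = 0.8490

0.8490


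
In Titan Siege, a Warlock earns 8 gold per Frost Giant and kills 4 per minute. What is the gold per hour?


Gold per minute = 8 * 4 = 32
Gold per hour = 32 * 60 = 1920

1920 gold/hour


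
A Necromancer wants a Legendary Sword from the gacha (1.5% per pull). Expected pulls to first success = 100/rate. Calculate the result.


Expected pulls for a geometric distribution = 1/p = 100 / rate%
= 100 / 1.5
= 66.67

66.67 pulls


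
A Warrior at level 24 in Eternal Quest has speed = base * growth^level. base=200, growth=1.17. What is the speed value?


value = base * growth^level
= 200 * 1.17^24
= 200 * 43.297287
= 8659.46

8659.46 speed


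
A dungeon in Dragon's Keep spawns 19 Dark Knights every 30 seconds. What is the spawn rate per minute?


Spawns per minute = count * (60 / interval)
= 19 * (60 / 30)
= 19 * 2.0
= 38.0

38.0 per minute


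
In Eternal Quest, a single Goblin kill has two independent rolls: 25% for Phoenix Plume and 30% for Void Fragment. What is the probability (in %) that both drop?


For independent events, P(both) = P(A) * P(B)
= 25% * 30%
= 750 / 100 %
= 7.5%

7.5%


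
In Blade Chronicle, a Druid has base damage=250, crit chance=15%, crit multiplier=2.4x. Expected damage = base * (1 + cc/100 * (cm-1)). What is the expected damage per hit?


E[dmg] = base * (1 + crit_chance * (crit_mult - 1))
cc as decimal = 15/100 = 0.15
cm - 1 = 2.4 - 1 = 1.4
Bonus factor = 0.15 * 1.4 = 0.21
Total multiplier = 1 + 0.21 = 1.21
Expected damage = 250 * 1.21 = 302.50

302.50 damage


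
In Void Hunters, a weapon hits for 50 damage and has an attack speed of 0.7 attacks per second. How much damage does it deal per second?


DPS = damage * attack_speed
= 50 * 0.7
= 35.0

35.0 DPS


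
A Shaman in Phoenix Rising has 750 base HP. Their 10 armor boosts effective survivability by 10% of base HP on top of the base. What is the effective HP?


EHP = 750 * (1 + 10/100)
= 750 * (1 + 0.1)
= 750 * 1.1
= 825.0

825.0 EHP


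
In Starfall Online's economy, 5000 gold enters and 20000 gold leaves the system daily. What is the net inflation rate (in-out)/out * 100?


Net gold = 5000 - 20000 = -15000
Inflation rate = net / sunk * 100 = -15000 / 20000 * 100
= -0.75 * 100
= -75.00%

-75.00%


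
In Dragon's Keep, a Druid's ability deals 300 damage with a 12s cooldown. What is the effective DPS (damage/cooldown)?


DPS = damage / cooldown
= 300 / 12
= 25.00

25.00 DPS


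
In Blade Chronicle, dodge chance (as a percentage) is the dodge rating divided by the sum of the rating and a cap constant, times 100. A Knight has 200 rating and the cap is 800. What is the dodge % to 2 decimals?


dodge% = 200 / (200 + 800) * 100
= 200 / 1000 * 100
= 0.2 * 100
= 20.00%

20.00%


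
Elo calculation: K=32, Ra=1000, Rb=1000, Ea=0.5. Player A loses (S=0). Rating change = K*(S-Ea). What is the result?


Elo update: delta = K * (S - Ea), where S = 0 (loses)
S - Ea = 0 - 0.5 = -0.5
Rating change = 32 * -0.5
= -16.00

-16.00 rating points


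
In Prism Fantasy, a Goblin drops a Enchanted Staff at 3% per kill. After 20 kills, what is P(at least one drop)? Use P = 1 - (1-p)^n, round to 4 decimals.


P(at least one) = 1 - P(none) = 1 - (1-p)^n
p = 3/100 = 0.03
1 - p = 0.97
(1 - p)^20 = 0.97^20 = 0.543794
P(at least one) = 1 - 0.543794 = 0.4562

0.4562


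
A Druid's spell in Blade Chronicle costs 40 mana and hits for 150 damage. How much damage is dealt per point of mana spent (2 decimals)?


Efficiency = damage / mana
= 150 / 40
= 3.75

3.75 dmg/mana


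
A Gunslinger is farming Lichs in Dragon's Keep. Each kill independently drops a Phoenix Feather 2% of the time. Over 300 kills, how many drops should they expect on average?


Expected drops = kills * (drop_rate / 100)
= 300 * (2 / 100)
= 300 * 0.02
= 6.0

6.0 drops


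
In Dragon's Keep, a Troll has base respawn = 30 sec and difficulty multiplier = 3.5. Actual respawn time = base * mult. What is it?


Respawn time = base * multiplier
= 30 * 3.5
= 105.0 seconds

105.0 seconds


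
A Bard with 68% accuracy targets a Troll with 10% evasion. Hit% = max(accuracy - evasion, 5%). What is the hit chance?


accuracy - evasion = 68 - 10 = 58
Apply floor: max(58, 5) = 58
Hit chance = 58%

58%


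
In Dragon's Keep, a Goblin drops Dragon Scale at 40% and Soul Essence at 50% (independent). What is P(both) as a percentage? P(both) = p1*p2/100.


For independent events, P(both) = P(A) * P(B)
= 40% * 50%
= 2000 / 100 %
= 20.0%

20.0%


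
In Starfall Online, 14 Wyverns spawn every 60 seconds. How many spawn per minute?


Spawns per minute = count * (60 / interval)
= 14 * (60 / 60)
= 14 * 1.0
= 14.0

14.0 per minute


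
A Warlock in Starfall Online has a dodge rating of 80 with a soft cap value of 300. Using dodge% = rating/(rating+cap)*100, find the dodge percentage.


dodge% = 80 / (80 + 300) * 100
= 80 / 380 * 100
= 0.210526 * 100
= 21.05%

21.05%


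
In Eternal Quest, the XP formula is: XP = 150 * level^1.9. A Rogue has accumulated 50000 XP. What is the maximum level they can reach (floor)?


XP = 150 * level^1.9, so level = (XP / 150)^(1/1.9)
= (50000 / 150)^(1/1.9)
= 333.3333^0.5263
= 21.2731
Floor: level = 21

level 21


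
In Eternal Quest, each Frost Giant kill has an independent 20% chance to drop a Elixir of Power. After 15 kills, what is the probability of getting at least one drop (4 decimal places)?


P(at least one) = 1 - P(none) = 1 - (1-p)^n
p = 20/100 = 0.2
1 - p = 0.8
(1 - p)^15 = 0.8^15 = 0.035184
P(at least one) = 1 - 0.035184 = 0.9648

0.9648


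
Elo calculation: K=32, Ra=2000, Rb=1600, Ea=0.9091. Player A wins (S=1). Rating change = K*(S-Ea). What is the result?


Elo update: delta = K * (S - Ea), where S = 1 (wins)
S - Ea = 1 - 0.9091 = 0.0909
Rating change = 32 * 0.0909
= 2.91

2.91 rating points


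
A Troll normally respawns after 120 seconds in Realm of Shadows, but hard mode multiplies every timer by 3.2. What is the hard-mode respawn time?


Respawn time = base * multiplier
= 120 * 3.2
= 384.0 seconds

384.0 seconds


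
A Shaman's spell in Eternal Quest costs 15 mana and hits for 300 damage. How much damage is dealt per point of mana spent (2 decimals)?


Efficiency = damage / mana
= 300 / 15
= 20.00

20.00 dmg/mana


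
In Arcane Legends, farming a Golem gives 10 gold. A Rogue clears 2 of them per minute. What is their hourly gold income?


Gold per minute = 10 * 2 = 20
Gold per hour = 20 * 60 = 1200

1200 gold/hour


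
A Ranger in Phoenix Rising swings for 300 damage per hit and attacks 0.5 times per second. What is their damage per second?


DPS = damage * attack_speed
= 300 * 0.5
= 150.0

150.0 DPS


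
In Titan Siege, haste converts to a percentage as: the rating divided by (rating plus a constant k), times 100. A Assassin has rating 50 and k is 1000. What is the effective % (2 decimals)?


effective% = rating / (rating + k) * 100
= 50 / (50 + 1000) * 100
= 50 / 1050 * 100
= 0.047619 * 100
= 4.76%

4.76%


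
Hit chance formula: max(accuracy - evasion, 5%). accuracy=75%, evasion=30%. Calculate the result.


accuracy - evasion = 75 - 30 = 45
Apply floor: max(45, 5) = 45
Hit chance = 45%

45%


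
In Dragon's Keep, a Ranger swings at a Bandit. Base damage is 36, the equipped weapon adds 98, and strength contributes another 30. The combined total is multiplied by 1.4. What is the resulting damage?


Sum base + weapon + str = 36 + 98 + 30 = 164
Multiply by 1.4:
164 * 1.4 = 229.6

229.6 damage


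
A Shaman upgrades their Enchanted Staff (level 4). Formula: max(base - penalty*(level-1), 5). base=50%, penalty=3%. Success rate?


raw_rate = 50 - 3 * (4 - 1)
= 50 - 3 * 3
= 50 - 9
= 41
Apply floor: max(41, 5) = 41%

41%


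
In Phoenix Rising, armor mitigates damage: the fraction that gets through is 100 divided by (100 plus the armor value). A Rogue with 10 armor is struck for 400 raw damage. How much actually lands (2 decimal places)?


actual = 400 * 100 / (100 + 10)
= 400 * 100 / 110
= 40000 / 110
= 363.64

363.64 damage


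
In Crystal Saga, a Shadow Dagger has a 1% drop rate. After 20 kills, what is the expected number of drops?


Expected drops = kills * (drop_rate / 100)
= 20 * (1 / 100)
= 20 * 0.01
= 0.2

0.2 drops


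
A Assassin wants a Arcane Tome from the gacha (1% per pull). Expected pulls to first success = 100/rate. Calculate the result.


Expected pulls for a geometric distribution = 1/p = 100 / rate%
= 100 / 1
= 100.0

100.0 pulls


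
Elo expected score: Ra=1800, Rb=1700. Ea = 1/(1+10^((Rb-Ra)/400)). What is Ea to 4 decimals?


Elo expected score: Ea = 1/(1 + 10^((Rb-Ra)/400))
Rb - Ra = 1700 - 1800 = -100
(Rb-Ra)/400 = -100/400 = -0.25
10^-0.25 = 0.562341
Ea = 1/(1 + 0.562341) = 1/1.562341 = 0.6401

0.6401


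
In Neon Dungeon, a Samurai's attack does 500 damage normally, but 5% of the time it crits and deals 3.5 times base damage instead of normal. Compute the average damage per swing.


E[dmg] = base * (1 + crit_chance * (crit_mult - 1))
cc as decimal = 5/100 = 0.05
cm - 1 = 3.5 - 1 = 2.5
Bonus factor = 0.05 * 2.5 = 0.125
Total multiplier = 1 + 0.125 = 1.125
Expected damage = 500 * 1.125 = 562.50

562.50 damage


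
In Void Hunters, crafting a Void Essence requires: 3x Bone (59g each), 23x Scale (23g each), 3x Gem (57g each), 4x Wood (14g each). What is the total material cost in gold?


Cost breakdown:
  Bone: 3 * 59 = 177
  Scale: 23 * 23 = 529
  Gem: 3 * 57 = 171
  Wood: 4 * 14 = 56
Total = 177 + 529 + 171 + 56 = 933

933 gold


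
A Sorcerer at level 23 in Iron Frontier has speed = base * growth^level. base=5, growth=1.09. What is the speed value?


value = base * growth^level
= 5 * 1.09^23
= 5 * 7.257874
= 36.29

36.29 speed


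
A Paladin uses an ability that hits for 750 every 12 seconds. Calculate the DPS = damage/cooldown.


DPS = damage / cooldown
= 750 / 12
= 62.50

62.50 DPS


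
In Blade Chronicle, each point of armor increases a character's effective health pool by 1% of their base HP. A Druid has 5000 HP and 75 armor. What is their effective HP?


EHP = 5000 * (1 + 75/100)
= 5000 * (1 + 0.75)
= 5000 * 1.75
= 8750.0

8750.0 EHP


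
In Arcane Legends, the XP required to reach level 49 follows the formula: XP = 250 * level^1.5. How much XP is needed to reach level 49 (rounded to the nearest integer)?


XP = 250 * level^1.5
Substitute level = 49:
XP = 250 * 49^1.5
= 250 * 343.0
= 85750

85750 XP


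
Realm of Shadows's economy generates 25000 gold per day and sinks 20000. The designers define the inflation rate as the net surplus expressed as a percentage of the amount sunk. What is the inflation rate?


Net gold = 25000 - 20000 = 5000
Inflation rate = net / sunk * 100 = 5000 / 20000 * 100
= 0.25 * 100
= 25.00%

25.00%


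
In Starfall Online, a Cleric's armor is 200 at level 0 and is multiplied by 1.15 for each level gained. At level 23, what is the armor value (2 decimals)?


value = base * growth^level
= 200 * 1.15^23
= 200 * 24.891458
= 4978.29

4978.29 armor


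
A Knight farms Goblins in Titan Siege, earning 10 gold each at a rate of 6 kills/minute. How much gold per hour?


Gold per minute = 10 * 6 = 60
Gold per hour = 60 * 60 = 3600

3600 gold/hour


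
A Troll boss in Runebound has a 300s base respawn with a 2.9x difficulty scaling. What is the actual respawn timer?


Respawn time = base * multiplier
= 300 * 2.9
= 870.0 seconds

870.0 seconds


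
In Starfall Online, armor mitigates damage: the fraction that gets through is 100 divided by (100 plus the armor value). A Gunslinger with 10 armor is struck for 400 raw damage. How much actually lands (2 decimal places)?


actual = 400 * 100 / (100 + 10)
= 400 * 100 / 110
= 40000 / 110
= 363.64

363.64 damage


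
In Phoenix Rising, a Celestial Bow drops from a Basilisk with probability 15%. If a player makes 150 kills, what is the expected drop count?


Expected drops = kills * (drop_rate / 100)
= 150 * (15 / 100)
= 150 * 0.15
= 22.5

22.5 drops


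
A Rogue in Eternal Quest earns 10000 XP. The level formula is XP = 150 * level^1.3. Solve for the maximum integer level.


XP = 150 * level^1.3, so level = (XP / 150)^(1/1.3)
= (10000 / 150)^(1/1.3)
= 66.6667^0.7692
= 25.2934
Floor: level = 25

level 25


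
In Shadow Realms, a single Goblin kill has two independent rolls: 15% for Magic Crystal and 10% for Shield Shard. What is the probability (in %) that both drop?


For independent events, P(both) = P(A) * P(B)
= 15% * 10%
= 150 / 100 %
= 1.5%

1.5%


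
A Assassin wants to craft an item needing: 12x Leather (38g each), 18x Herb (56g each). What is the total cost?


Cost breakdown:
  Leather: 12 * 38 = 456
  Herb: 18 * 56 = 1008
Total = 456 + 1008 = 1464

1464 gold


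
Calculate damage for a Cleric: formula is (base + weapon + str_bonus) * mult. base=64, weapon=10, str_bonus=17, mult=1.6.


Sum base + weapon + str = 64 + 10 + 17 = 91
Multiply by 1.6:
91 * 1.6 = 145.6

145.6 damage


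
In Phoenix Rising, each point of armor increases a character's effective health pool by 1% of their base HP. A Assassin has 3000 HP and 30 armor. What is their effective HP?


EHP = 3000 * (1 + 30/100)
= 3000 * (1 + 0.3)
= 3000 * 1.3
= 3900.0

3900.0 EHP


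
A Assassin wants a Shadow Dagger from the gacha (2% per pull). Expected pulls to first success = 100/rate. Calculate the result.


Expected pulls for a geometric distribution = 1/p = 100 / rate%
= 100 / 2
= 50.0

50.0 pulls


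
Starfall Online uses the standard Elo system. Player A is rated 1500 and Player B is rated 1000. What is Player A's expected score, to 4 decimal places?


Elo expected score: Ea = 1/(1 + 10^((Rb-Ra)/400))
Rb - Ra = 1000 - 1500 = -500
(Rb-Ra)/400 = -500/400 = -1.25
10^-1.25 = 0.056234
Ea = 1/(1 + 0.056234) = 1/1.056234 = 0.9468

0.9468


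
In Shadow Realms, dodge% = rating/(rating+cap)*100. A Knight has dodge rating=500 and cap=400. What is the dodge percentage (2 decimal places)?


dodge% = 500 / (500 + 400) * 100
= 500 / 900 * 100
= 0.555556 * 100
= 55.56%

55.56%


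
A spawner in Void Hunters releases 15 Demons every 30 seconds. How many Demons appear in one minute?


Spawns per minute = count * (60 / interval)
= 15 * (60 / 30)
= 15 * 2.0
= 30.0

30.0 per minute


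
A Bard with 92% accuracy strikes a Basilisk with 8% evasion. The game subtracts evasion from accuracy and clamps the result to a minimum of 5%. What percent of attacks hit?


accuracy - evasion = 92 - 8 = 84
Apply floor: max(84, 5) = 84
Hit chance = 84%

84%


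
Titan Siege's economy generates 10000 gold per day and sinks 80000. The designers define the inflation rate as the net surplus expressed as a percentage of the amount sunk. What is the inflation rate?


Net gold = 10000 - 80000 = -70000
Inflation rate = net / sunk * 100 = -70000 / 80000 * 100
= -0.875 * 100
= -87.50%

-87.50%


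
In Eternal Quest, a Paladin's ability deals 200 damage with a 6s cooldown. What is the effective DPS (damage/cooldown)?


DPS = damage / cooldown
= 200 / 6
= 33.33

33.33 DPS


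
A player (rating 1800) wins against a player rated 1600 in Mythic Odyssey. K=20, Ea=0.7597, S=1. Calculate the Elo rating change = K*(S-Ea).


Elo update: delta = K * (S - Ea), where S = 1 (wins)
S - Ea = 1 - 0.7597 = 0.2403
Rating change = 20 * 0.2403
= 4.81

4.81 rating points


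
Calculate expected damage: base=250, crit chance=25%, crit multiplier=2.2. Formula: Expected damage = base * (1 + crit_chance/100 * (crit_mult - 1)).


E[dmg] = base * (1 + crit_chance * (crit_mult - 1))
cc as decimal = 25/100 = 0.25
cm - 1 = 2.2 - 1 = 1.2
Bonus factor = 0.25 * 1.2 = 0.3
Total multiplier = 1 + 0.3 = 1.3
Expected damage = 250 * 1.3 = 325.00

325.00 damage


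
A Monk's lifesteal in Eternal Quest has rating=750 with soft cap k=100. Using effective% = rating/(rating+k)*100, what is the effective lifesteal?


effective% = rating / (rating + k) * 100
= 750 / (750 + 100) * 100
= 750 / 850 * 100
= 0.882353 * 100
= 88.24%

88.24%


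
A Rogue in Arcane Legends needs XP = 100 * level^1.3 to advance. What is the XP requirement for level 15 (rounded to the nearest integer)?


XP = 100 * level^1.3
Substitute level = 15:
XP = 100 * 15^1.3
= 100 * 33.8002
= 3380

3380 XP


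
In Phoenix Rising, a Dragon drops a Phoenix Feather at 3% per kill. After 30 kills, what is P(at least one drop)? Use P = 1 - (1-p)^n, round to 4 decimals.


P(at least one) = 1 - P(none) = 1 - (1-p)^n
p = 3/100 = 0.03
1 - p = 0.97
(1 - p)^30 = 0.97^30 = 0.401007
P(at least one) = 1 - 0.401007 = 0.5990

0.5990


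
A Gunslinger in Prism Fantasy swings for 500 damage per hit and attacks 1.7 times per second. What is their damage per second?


DPS = damage * attack_speed
= 500 * 1.7
= 850.0

850.0 DPS


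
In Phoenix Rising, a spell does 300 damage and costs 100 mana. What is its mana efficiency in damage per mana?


Efficiency = damage / mana
= 300 / 100
= 3.00

3.00 dmg/mana


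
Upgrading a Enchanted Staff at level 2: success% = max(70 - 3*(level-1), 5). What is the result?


raw_rate = 70 - 3 * (2 - 1)
= 70 - 3 * 1
= 70 - 3
= 67
Apply floor: max(67, 5) = 67%

67%


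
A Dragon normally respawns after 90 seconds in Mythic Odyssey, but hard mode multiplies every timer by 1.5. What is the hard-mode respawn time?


Respawn time = base * multiplier
= 90 * 1.5
= 135.0 seconds

135.0 seconds


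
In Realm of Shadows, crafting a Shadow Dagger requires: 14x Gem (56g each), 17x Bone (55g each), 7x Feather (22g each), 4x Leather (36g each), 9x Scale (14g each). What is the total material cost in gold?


Cost breakdown:
  Gem: 14 * 56 = 784
  Bone: 17 * 55 = 935
  Feather: 7 * 22 = 154
  Leather: 4 * 36 = 144
  Scale: 9 * 14 = 126
Total = 784 + 935 + 154 + 144 + 126 = 2143

2143 gold


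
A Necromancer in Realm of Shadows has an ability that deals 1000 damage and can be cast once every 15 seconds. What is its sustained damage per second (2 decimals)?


DPS = damage / cooldown
= 1000 / 15
= 66.67

66.67 DPS


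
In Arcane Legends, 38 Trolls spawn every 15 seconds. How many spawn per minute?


Spawns per minute = count * (60 / interval)
= 38 * (60 / 15)
= 38 * 4.0
= 152.0

152.0 per minute


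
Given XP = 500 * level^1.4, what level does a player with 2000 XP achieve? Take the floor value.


XP = 500 * level^1.4, so level = (XP / 500)^(1/1.4)
= (2000 / 500)^(1/1.4)
= 4.0^0.7143
= 2.6918
Floor: level = 2

level 2


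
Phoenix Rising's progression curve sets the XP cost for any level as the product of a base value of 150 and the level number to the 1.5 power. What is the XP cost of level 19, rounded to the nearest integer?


XP = 150 * level^1.5
Substitute level = 19:
XP = 150 * 19^1.5
= 150 * 82.8191
= 12423

12423 XP


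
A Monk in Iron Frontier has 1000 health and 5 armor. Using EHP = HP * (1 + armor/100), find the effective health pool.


EHP = 1000 * (1 + 5/100)
= 1000 * (1 + 0.05)
= 1000 * 1.05
= 1050.0

1050.0 EHP


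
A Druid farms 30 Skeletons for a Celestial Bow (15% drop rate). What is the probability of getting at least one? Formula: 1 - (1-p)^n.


P(at least one) = 1 - P(none) = 1 - (1-p)^n
p = 15/100 = 0.15
1 - p = 0.85
(1 - p)^30 = 0.85^30 = 0.007631
P(at least one) = 1 - 0.007631 = 0.9924

0.9924


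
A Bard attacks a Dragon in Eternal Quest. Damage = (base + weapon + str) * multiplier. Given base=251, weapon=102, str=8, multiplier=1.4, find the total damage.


Sum base + weapon + str = 251 + 102 + 8 = 361
Multiply by 1.4:
361 * 1.4 = 505.4

505.4 damage


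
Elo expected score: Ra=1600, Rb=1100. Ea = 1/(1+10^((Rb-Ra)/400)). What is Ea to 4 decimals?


Elo expected score: Ea = 1/(1 + 10^((Rb-Ra)/400))
Rb - Ra = 1100 - 1600 = -500
(Rb-Ra)/400 = -500/400 = -1.25
10^-1.25 = 0.056234
Ea = 1/(1 + 0.056234) = 1/1.056234 = 0.9468

0.9468


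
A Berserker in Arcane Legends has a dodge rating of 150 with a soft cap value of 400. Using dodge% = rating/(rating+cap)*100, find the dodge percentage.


dodge% = 150 / (150 + 400) * 100
= 150 / 550 * 100
= 0.272727 * 100
= 27.27%

27.27%


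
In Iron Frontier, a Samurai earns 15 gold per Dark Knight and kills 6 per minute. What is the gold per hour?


Gold per minute = 15 * 6 = 90
Gold per hour = 90 * 60 = 5400

5400 gold/hour


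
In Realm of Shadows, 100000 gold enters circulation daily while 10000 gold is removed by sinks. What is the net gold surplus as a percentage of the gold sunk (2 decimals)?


Net gold = 100000 - 10000 = 90000
Inflation rate = net / sunk * 100 = 90000 / 10000 * 100
= 9.0 * 100
= 900.00%

900.00%


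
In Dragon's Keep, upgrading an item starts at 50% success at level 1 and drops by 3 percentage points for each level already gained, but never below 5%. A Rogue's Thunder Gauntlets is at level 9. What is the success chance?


raw_rate = 50 - 3 * (9 - 1)
= 50 - 3 * 8
= 50 - 24
= 26
Apply floor: max(26, 5) = 26%

26%


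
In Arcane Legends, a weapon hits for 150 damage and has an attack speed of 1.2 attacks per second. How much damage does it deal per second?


DPS = damage * attack_speed
= 150 * 1.2
= 180.0

180.0 DPS


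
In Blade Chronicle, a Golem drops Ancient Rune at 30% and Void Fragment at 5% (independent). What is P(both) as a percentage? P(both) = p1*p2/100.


For independent events, P(both) = P(A) * P(B)
= 30% * 5%
= 150 / 100 %
= 1.5%

1.5%


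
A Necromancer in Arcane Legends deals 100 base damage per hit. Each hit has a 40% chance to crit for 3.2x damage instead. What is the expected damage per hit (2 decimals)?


E[dmg] = base * (1 + crit_chance * (crit_mult - 1))
cc as decimal = 40/100 = 0.4
cm - 1 = 3.2 - 1 = 2.2
Bonus factor = 0.4 * 2.2 = 0.88
Total multiplier = 1 + 0.88 = 1.88
Expected damage = 100 * 1.88 = 188.00

188.00 damage


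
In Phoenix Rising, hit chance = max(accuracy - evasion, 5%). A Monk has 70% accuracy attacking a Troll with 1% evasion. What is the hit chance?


accuracy - evasion = 70 - 1 = 69
Apply floor: max(69, 5) = 69
Hit chance = 69%

69%


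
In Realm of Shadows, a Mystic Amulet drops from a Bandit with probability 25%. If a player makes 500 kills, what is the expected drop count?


Expected drops = kills * (drop_rate / 100)
= 500 * (25 / 100)
= 500 * 0.25
= 125.0

125.0 drops


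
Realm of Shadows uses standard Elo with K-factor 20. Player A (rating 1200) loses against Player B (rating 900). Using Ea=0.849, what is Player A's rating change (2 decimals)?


Elo update: delta = K * (S - Ea), where S = 0 (loses)
S - Ea = 0 - 0.849 = -0.849
Rating change = 20 * -0.849
= -16.98

-16.98 rating points


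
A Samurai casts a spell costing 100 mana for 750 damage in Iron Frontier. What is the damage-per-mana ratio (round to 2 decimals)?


Efficiency = damage / mana
= 750 / 100
= 7.50

7.50 dmg/mana


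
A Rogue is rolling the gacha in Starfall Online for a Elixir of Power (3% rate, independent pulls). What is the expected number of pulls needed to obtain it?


Expected pulls for a geometric distribution = 1/p = 100 / rate%
= 100 / 3
= 33.33

33.33 pulls


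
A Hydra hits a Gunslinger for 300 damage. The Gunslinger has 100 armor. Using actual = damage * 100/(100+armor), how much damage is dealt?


actual = 300 * 100 / (100 + 100)
= 300 * 100 / 200
= 30000 / 200
= 150.00

150.00 damage


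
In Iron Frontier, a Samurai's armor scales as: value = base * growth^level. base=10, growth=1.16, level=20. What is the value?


value = base * growth^level
= 10 * 1.16^20
= 10 * 19.460759
= 194.61

194.61 armor


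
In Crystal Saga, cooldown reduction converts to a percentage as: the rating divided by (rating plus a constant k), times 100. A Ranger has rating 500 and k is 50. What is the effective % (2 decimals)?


effective% = rating / (rating + k) * 100
= 500 / (500 + 50) * 100
= 500 / 550 * 100
= 0.909091 * 100
= 90.91%

90.91%


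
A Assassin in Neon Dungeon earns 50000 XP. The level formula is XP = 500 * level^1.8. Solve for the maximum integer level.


XP = 500 * level^1.8, so level = (XP / 500)^(1/1.8)
= (50000 / 500)^(1/1.8)
= 100.0^0.5556
= 12.9155
Floor: level = 12

level 12


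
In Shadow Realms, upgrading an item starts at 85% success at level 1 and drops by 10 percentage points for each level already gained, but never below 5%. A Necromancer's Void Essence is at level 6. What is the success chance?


raw_rate = 85 - 10 * (6 - 1)
= 85 - 10 * 5
= 85 - 50
= 35
Apply floor: max(35, 5) = 35%

35%


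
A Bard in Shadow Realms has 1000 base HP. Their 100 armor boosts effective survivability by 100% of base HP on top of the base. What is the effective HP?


EHP = 1000 * (1 + 100/100)
= 1000 * (1 + 1.0)
= 1000 * 2.0
= 2000.0

2000.0 EHP


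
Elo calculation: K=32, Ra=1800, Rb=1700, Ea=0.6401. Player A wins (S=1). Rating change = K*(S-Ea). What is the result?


Elo update: delta = K * (S - Ea), where S = 1 (wins)
S - Ea = 1 - 0.6401 = 0.3599
Rating change = 32 * 0.3599
= 11.52

11.52 rating points


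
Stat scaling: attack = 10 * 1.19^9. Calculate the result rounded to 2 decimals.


value = base * growth^level
= 10 * 1.19^9
= 10 * 4.785449
= 47.85

47.85 attack


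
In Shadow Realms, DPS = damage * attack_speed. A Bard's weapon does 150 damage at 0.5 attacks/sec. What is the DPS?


DPS = damage * attack_speed
= 150 * 0.5
= 75.0

75.0 DPS


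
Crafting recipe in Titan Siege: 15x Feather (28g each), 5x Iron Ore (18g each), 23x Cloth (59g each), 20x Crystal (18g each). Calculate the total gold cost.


Cost breakdown:
  Feather: 15 * 28 = 420
  Iron Ore: 5 * 18 = 90
  Cloth: 23 * 59 = 1357
  Crystal: 20 * 18 = 360
Total = 420 + 90 + 1357 + 360 = 2227

2227 gold


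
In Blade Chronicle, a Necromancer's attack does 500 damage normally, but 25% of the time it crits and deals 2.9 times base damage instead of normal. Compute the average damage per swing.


E[dmg] = base * (1 + crit_chance * (crit_mult - 1))
cc as decimal = 25/100 = 0.25
cm - 1 = 2.9 - 1 = 1.9
Bonus factor = 0.25 * 1.9 = 0.475
Total multiplier = 1 + 0.475 = 1.475
Expected damage = 500 * 1.475 = 737.50

737.50 damage


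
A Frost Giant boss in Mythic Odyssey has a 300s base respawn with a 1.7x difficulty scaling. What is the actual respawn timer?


Respawn time = base * multiplier
= 300 * 1.7
= 510.0 seconds

510.0 seconds


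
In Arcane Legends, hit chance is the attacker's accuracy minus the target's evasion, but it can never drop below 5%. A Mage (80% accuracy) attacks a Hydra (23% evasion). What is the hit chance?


accuracy - evasion = 80 - 23 = 57
Apply floor: max(57, 5) = 57
Hit chance = 57%

57%


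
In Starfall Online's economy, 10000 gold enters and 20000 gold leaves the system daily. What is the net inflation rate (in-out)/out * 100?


Net gold = 10000 - 20000 = -10000
Inflation rate = net / sunk * 100 = -10000 / 20000 * 100
= -0.5 * 100
= -50.00%

-50.00%


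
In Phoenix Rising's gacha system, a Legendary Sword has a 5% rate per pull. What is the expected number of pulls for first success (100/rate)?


Expected pulls for a geometric distribution = 1/p = 100 / rate%
= 100 / 5
= 20.0

20.0 pulls


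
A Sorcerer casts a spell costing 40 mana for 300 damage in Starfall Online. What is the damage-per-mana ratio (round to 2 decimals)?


Efficiency = damage / mana
= 300 / 40
= 7.50

7.50 dmg/mana


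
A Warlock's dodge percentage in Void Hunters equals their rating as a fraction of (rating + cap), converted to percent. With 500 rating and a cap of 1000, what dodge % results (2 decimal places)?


dodge% = 500 / (500 + 1000) * 100
= 500 / 1500 * 100
= 0.333333 * 100
= 33.33%

33.33%


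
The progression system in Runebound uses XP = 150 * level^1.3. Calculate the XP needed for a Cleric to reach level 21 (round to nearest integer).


XP = 150 * level^1.3
Substitute level = 21:
XP = 150 * 21^1.3
= 150 * 52.3462
= 7852

7852 XP


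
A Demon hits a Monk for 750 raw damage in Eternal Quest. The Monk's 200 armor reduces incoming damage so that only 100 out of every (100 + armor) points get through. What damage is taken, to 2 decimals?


actual = 750 * 100 / (100 + 200)
= 750 * 100 / 300
= 75000 / 300
= 250.00

250.00 damage


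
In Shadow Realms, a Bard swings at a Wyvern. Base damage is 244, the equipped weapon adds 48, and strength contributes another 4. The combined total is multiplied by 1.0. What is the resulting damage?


Sum base + weapon + str = 244 + 48 + 4 = 296
Multiply by 1.0:
296 * 1.0 = 296.0

296.0 damage


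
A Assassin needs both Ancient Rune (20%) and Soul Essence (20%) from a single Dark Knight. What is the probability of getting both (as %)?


For independent events, P(both) = P(A) * P(B)
= 20% * 20%
= 400 / 100 %
= 4.0%

4.0%


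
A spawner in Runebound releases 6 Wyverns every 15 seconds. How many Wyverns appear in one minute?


Spawns per minute = count * (60 / interval)
= 6 * (60 / 15)
= 6 * 4.0
= 24.0

24.0 per minute


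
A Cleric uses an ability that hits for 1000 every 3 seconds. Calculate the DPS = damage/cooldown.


DPS = damage / cooldown
= 1000 / 3
= 333.33

333.33 DPS


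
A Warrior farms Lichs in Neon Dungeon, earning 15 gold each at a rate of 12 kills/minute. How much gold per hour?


Gold per minute = 15 * 12 = 180
Gold per hour = 180 * 60 = 10800

10800 gold/hour


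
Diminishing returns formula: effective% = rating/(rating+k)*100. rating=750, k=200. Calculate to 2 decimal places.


effective% = rating / (rating + k) * 100
= 750 / (750 + 200) * 100
= 750 / 950 * 100
= 0.789474 * 100
= 78.95%

78.95%


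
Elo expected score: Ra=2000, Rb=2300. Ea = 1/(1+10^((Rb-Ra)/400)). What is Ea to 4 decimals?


Elo expected score: Ea = 1/(1 + 10^((Rb-Ra)/400))
Rb - Ra = 2300 - 2000 = 300
(Rb-Ra)/400 = 300/400 = 0.75
10^0.75 = 5.623413
Ea = 1/(1 + 5.623413) = 1/6.623413 = 0.1510

0.1510


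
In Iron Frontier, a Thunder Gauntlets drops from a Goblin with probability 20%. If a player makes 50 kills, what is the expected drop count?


Expected drops = kills * (drop_rate / 100)
= 50 * (20 / 100)
= 50 * 0.2
= 10.0

10.0 drops


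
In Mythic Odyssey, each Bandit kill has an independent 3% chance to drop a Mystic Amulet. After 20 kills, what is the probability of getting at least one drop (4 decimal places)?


P(at least one) = 1 - P(none) = 1 - (1-p)^n
p = 3/100 = 0.03
1 - p = 0.97
(1 - p)^20 = 0.97^20 = 0.543794
P(at least one) = 1 - 0.543794 = 0.4562

0.4562


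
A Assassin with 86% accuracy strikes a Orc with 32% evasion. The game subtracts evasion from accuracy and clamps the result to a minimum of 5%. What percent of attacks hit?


accuracy - evasion = 86 - 32 = 54
Apply floor: max(54, 5) = 54
Hit chance = 54%

54%


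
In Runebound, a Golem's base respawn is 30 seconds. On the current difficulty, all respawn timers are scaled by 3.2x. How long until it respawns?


Respawn time = base * multiplier
= 30 * 3.2
= 96.0 seconds

96.0 seconds


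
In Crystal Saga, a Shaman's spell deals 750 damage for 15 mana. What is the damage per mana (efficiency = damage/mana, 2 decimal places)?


Efficiency = damage / mana
= 750 / 15
= 50.00

50.00 dmg/mana


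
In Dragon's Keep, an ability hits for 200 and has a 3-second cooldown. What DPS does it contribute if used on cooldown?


DPS = damage / cooldown
= 200 / 3
= 66.67

66.67 DPS


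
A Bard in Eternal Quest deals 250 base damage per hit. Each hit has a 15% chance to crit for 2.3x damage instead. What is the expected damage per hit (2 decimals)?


E[dmg] = base * (1 + crit_chance * (crit_mult - 1))
cc as decimal = 15/100 = 0.15
cm - 1 = 2.3 - 1 = 1.3
Bonus factor = 0.15 * 1.3 = 0.195
Total multiplier = 1 + 0.195 = 1.195
Expected damage = 250 * 1.195 = 298.75

298.75 damage


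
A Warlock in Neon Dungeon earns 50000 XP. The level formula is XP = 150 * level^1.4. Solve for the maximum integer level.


XP = 150 * level^1.4, so level = (XP / 150)^(1/1.4)
= (50000 / 150)^(1/1.4)
= 333.3333^0.7143
= 63.3952
Floor: level = 63

level 63


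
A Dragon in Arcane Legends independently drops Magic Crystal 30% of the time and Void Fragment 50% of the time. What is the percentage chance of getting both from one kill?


For independent events, P(both) = P(A) * P(B)
= 30% * 50%
= 1500 / 100 %
= 15.0%

15.0%


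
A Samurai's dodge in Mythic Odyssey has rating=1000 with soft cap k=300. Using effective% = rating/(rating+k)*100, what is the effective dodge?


effective% = rating / (rating + k) * 100
= 1000 / (1000 + 300) * 100
= 1000 / 1300 * 100
= 0.769231 * 100
= 76.92%

76.92%


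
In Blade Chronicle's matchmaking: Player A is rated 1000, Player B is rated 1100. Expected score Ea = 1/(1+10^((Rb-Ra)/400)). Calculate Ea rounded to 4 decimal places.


Elo expected score: Ea = 1/(1 + 10^((Rb-Ra)/400))
Rb - Ra = 1100 - 1000 = 100
(Rb-Ra)/400 = 100/400 = 0.25
10^0.25 = 1.778279
Ea = 1/(1 + 1.778279) = 1/2.778279 = 0.3599

0.3599


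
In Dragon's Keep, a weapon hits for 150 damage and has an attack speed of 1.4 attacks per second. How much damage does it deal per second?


DPS = damage * attack_speed
= 150 * 1.4
= 210.0

210.0 DPS


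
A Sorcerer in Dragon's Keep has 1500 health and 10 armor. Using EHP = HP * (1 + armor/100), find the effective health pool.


EHP = 1500 * (1 + 10/100)
= 1500 * (1 + 0.1)
= 1500 * 1.1
= 1650.0

1650.0 EHP


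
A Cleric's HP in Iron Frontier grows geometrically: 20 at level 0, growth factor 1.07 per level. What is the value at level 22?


value = base * growth^level
= 20 * 1.07^22
= 20 * 4.430402
= 88.61

88.61 HP
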